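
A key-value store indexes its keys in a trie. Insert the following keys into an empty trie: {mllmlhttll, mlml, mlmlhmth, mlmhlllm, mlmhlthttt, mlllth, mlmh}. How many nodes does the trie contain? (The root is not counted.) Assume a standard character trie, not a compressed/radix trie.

Trie structure (* marks end of a word):
(root)
└─ m
   └─ l
      ├─ l
      │  ├─ l
      │  │  └─ t
      │  │     └─ h *
      │  └─ m
      │     └─ l
      │        └─ h
      │           └─ t
      │              └─ t
      │                 └─ l
      │                    └─ l *
      └─ m
         ├─ h *
         │  └─ l
         │     ├─ l
         │     │  └─ l
         │     │     └─ m *
         │     └─ t
         │        └─ h
         │           └─ t
         │              └─ t
         │                 └─ t *
         └─ l *
            └─ h
               └─ m
                  └─ t
                     └─ h *
Counting every labelled node above: 29.

29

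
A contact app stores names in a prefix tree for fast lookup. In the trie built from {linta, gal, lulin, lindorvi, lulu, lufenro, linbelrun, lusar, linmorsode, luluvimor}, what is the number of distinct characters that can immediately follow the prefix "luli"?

1

Walk "luli" from the root, arriving at one node.
Distinct next characters after "luli": n.
That node has 1 child edge.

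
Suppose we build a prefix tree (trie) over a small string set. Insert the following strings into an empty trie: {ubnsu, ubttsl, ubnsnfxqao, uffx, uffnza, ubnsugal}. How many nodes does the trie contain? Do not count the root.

Trace insertions, counting only characters that open a new branch:
  "ubnsu" → 5 new (u, b, n, s, u)
  "ubttsl" → prefix "ub" already present; 4 new (t, t, s, l)
  "ubnsnfxqao" → prefix "ubns" already present; 6 new (n, f, x, q, a, o)
  "uffx" → prefix "u" already present; 3 new (f, f, x)
  "uffnza" → prefix "uff" already present; 3 new (n, z, a)
  "ubnsugal" → prefix "ubnsu" already present; 3 new (g, a, l)
Total nodes = 5 + 4 + 6 + 3 + 3 + 3 = 24

24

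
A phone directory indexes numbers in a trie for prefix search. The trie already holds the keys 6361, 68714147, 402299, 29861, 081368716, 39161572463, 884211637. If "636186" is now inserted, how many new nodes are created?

2

Walking "636186" from the root, the first 4 characters ("6361") follow existing edges; "8" is the first miss.
New nodes needed: |"636186"| − 4 = 6 − 4 = 2.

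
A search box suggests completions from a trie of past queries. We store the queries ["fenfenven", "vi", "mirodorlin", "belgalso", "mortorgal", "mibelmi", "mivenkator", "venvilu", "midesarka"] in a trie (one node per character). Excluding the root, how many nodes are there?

Count nodes per top-level branch (shared prefixes stored once):
  'b'-branch (belgalso): 8 nodes
  'f'-branch (fenfenven): 9 nodes
  'm'-branch (mibelmi, midesarka, mirodorlin, mivenkator, mortorgal): 38 nodes
  'v'-branch (venvilu, vi): 8 nodes
Sum: 63

63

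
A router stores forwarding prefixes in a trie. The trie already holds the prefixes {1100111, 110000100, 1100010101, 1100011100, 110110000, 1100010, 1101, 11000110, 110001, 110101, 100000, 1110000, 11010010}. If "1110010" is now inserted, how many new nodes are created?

Walking "1110010" from the root, the first 5 characters ("11100") follow existing edges; "1" is the first miss.
Each of the 2 remaining characters creates one node.

2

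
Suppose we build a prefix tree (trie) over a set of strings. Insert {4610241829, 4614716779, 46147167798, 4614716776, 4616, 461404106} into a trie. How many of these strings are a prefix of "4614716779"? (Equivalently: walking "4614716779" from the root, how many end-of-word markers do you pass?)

1

Traverse "4614716779" character by character; count nodes along the way that are marked as word ends.
Prefixes of the query that are stored words: "4614716779"
Count: 1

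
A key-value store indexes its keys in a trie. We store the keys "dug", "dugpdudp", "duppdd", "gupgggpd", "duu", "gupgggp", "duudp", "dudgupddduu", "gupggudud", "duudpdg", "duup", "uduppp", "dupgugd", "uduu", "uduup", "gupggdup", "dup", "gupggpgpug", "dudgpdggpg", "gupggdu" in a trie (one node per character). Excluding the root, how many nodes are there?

65

Count nodes per top-level branch (shared prefixes stored once):
  'd'-branch (dudgpdggpg, dudgupddduu, dug, dugpdudp, dup, dupgugd, duppdd, duu, duudp, duudpdg, duup): 37 nodes
  'g'-branch (gupggdu, gupggdup, gupgggp, gupgggpd, gupggpgpug, gupggudud): 20 nodes
  'u'-branch (uduppp, uduu, uduup): 8 nodes
Sum: 65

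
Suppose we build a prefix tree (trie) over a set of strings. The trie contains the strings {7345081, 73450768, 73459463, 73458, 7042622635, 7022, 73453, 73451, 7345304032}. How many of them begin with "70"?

Traverse to the node for "70", then collect every word in that subtree.
Matches: "7022", "7042622635"
Count: 2

2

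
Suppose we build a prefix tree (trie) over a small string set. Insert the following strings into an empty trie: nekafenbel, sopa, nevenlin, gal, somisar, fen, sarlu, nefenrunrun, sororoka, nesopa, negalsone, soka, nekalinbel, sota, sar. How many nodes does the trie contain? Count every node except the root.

71

For each word, the new-node count is its length minus the longest prefix already in the trie:
  "nekafenbel" → 10 new (n, e, k, a, f, e, n, b, e, l)
  "sopa" → 4 new (s, o, p, a)
  "nevenlin" → prefix "ne" already present; 6 new (v, e, n, l, i, n)
  "gal" → 3 new (g, a, l)
  "somisar" → prefix "so" already present; 5 new (m, i, s, a, r)
  "fen" → 3 new (f, e, n)
  "sarlu" → prefix "s" already present; 4 new (a, r, l, u)
  "nefenrunrun" → prefix "ne" already present; 9 new (f, e, n, r, u, n, r, u, n)
  "sororoka" → prefix "so" already present; 6 new (r, o, r, o, k, a)
  "nesopa" → prefix "ne" already present; 4 new (s, o, p, a)
  "negalsone" → prefix "ne" already present; 7 new (g, a, l, s, o, n, e)
  "soka" → prefix "so" already present; 2 new (k, a)
  "nekalinbel" → prefix "neka" already present; 6 new (l, i, n, b, e, l)
  "sota" → prefix "so" already present; 2 new (t, a)
  "sar" → prefix "sar" already present; 0 new (none)
Total nodes = 10 + 4 + 6 + 3 + 5 + 3 + 4 + 9 + 6 + 4 + 7 + 2 + 6 + 2 + 0 = 71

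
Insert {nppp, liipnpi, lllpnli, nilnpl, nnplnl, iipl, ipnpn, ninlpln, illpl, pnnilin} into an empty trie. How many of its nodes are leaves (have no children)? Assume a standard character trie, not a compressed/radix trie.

Leaves are exactly the stored words that no other stored word extends.
Those words: "iipl", "illpl", "ipnpn", "liipnpi", "lllpnli", "nilnpl", "ninlpln", "nnplnl", "nppp", "pnnilin"
Leaf count: 10

10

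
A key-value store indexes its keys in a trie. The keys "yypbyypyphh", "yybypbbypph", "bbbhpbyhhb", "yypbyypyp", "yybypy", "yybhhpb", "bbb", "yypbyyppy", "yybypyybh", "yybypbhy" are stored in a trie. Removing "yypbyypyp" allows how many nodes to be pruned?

A node on "yypbyypyp"'s path can go only if nothing else ends at it or branches off below it.
Every node on "yypbyypyp" is still needed (e.g. by "yypbyypyphh"), so nothing is freed.
Nodes removed: 0

0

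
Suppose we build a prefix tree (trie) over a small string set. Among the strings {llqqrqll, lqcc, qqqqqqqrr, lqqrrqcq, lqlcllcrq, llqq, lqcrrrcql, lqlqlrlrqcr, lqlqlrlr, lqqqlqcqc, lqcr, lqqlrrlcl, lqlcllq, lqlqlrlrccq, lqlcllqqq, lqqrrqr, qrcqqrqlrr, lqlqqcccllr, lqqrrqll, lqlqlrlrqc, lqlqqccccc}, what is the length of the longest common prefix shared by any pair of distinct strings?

The deepest shared node is where two words last agree before diverging.
"lqlqlrlrqc" and "lqlqlrlrqcr" agree on "lqlqlrlrqc" (10 characters) before diverging; nothing deeper is shared.
Longest shared-prefix length: 10

10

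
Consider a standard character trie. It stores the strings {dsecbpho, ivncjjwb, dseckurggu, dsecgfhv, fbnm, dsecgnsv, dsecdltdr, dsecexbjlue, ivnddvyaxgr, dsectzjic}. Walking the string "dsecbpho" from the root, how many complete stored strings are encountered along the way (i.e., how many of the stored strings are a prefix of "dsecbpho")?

1

Check each prefix of "dsecbpho" against the stored set — each match is an end-marker on the path.
Prefixes of the query that are stored words: "dsecbpho"
Count: 1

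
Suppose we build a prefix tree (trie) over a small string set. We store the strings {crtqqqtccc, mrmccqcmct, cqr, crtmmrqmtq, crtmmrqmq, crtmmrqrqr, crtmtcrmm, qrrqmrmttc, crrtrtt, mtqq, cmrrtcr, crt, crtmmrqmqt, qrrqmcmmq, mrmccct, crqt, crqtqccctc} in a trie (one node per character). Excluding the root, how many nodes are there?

Insert word by word; a character creates a node only if that edge doesn't already exist:
  "crtqqqtccc" → 10 new (c, r, t, q, q, q, t, c, c, c)
  "mrmccqcmct" → 10 new (m, r, m, c, c, q, c, m, c, t)
  "cqr" → prefix "c" already present; 2 new (q, r)
  "crtmmrqmtq" → prefix "crt" already present; 7 new (m, m, r, q, m, t, q)
  "crtmmrqmq" → prefix "crtmmrqm" already present; 1 new (q)
  "crtmmrqrqr" → prefix "crtmmrq" already present; 3 new (r, q, r)
  "crtmtcrmm" → prefix "crtm" already present; 5 new (t, c, r, m, m)
  "qrrqmrmttc" → 10 new (q, r, r, q, m, r, m, t, t, c)
  "crrtrtt" → prefix "cr" already present; 5 new (r, t, r, t, t)
  "mtqq" → prefix "m" already present; 3 new (t, q, q)
  "cmrrtcr" → prefix "c" already present; 6 new (m, r, r, t, c, r)
  "crt" → prefix "crt" already present; 0 new (none)
  "crtmmrqmqt" → prefix "crtmmrqmq" already present; 1 new (t)
  "qrrqmcmmq" → prefix "qrrqm" already present; 4 new (c, m, m, q)
  "mrmccct" → prefix "mrmcc" already present; 2 new (c, t)
  "crqt" → prefix "cr" already present; 2 new (q, t)
  "crqtqccctc" → prefix "crqt" already present; 6 new (q, c, c, c, t, c)
Total nodes = 10 + 10 + 2 + 7 + 1 + 3 + 5 + 10 + 5 + 3 + 6 + 0 + 1 + 4 + 2 + 2 + 6 = 77

77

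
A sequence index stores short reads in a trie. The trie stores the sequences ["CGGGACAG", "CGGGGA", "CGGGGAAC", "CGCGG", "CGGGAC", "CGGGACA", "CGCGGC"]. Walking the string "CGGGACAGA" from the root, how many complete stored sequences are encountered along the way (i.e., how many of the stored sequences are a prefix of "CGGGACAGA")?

3

Check each prefix of "CGGGACAGA" against the stored set — each match is an end-marker on the path.
Prefixes of the query that are stored words: "CGGGAC", "CGGGACA", "CGGGACAG"
Count: 3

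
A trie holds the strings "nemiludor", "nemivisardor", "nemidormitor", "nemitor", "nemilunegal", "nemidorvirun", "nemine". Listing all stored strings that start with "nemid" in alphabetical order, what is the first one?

DFS of the "nemid" subtree visits, in order: "nemidormitor", "nemidorvirun"
Position 1: nemidormitor

nemidormitor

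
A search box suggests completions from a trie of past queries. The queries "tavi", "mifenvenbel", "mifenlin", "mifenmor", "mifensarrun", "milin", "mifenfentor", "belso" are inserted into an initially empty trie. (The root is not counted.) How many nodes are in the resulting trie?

41

Insert word by word; a character creates a node only if that edge doesn't already exist:
  "tavi" → 4 new (t, a, v, i)
  "mifenvenbel" → 11 new (m, i, f, e, n, v, e, n, b, e, l)
  "mifenlin" → prefix "mifen" already present; 3 new (l, i, n)
  "mifenmor" → prefix "mifen" already present; 3 new (m, o, r)
  "mifensarrun" → prefix "mifen" already present; 6 new (s, a, r, r, u, n)
  "milin" → prefix "mi" already present; 3 new (l, i, n)
  "mifenfentor" → prefix "mifen" already present; 6 new (f, e, n, t, o, r)
  "belso" → 5 new (b, e, l, s, o)
Total nodes = 4 + 11 + 3 + 3 + 6 + 3 + 6 + 5 = 41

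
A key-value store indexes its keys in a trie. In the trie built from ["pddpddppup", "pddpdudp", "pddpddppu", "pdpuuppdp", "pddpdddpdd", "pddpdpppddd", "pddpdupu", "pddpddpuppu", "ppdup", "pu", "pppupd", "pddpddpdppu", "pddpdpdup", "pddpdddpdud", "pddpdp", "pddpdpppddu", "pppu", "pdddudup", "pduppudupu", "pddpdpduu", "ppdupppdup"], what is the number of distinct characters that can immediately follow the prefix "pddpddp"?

Walk "pddpddp" from the root, arriving at one node.
Characters that immediately follow "pddpddp" among the stored strings: {d, p, u}.
That node has 3 child edges.

3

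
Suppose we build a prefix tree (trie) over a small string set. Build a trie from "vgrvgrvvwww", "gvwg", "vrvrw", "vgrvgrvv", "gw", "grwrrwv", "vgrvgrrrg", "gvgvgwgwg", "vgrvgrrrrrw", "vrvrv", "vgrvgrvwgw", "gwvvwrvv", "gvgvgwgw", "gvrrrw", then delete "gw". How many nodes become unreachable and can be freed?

Walk "gw" from the leaf back toward the root, removing each node that no remaining word uses.
Every node on "gw" is still needed (e.g. by "gwvvwrvv"), so nothing is freed.
Nodes removed: 0

0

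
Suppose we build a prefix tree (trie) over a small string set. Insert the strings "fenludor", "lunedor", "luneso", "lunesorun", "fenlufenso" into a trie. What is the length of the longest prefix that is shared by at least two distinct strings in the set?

6

The deepest shared node is where two words last agree before diverging.
e.g. "luneso" and "lunesorun" share the prefix "luneso" of length 6; no pair shares a longer one.
Longest shared-prefix length: 6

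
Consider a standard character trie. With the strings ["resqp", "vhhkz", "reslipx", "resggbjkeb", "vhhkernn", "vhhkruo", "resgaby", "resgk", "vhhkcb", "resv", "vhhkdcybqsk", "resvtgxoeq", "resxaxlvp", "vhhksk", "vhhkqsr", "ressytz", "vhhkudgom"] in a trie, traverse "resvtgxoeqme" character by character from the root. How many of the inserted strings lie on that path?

2

Check each prefix of "resvtgxoeqme" against the stored set — each match is an end-marker on the path.
Prefixes of the query that are stored words: "resv", "resvtgxoeq"
Count: 2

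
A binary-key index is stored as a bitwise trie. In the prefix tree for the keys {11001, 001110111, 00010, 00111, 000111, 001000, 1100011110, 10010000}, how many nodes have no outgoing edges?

A leaf is a node with no children — equivalently, the end of a word that is not a proper prefix of any other stored word.
Those words: "00010", "000111", "001000", "001110111", "10010000", "1100011110", "11001"
Leaf count: 7

7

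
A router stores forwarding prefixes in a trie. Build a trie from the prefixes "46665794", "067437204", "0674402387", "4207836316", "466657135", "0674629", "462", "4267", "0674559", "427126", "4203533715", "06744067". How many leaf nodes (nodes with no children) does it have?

Leaves are exactly the stored words that no other stored word extends.
Those words: "067437204", "0674402387", "06744067", "0674559", "0674629", "4203533715", "4207836316", "4267", "427126", "462", "466657135", "46665794"
Leaf count: 12

12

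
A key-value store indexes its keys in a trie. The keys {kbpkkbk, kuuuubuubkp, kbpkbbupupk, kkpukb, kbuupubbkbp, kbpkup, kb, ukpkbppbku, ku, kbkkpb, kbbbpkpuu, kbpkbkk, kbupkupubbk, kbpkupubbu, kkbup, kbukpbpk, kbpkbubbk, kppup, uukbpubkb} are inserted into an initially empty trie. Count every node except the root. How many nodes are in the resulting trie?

For each word, the new-node count is its length minus the longest prefix already in the trie:
  "kbpkkbk" → 7 new (k, b, p, k, k, b, k)
  "kuuuubuubkp" → prefix "k" already present; 10 new (u, u, u, u, b, u, u, b, k, p)
  "kbpkbbupupk" → prefix "kbpk" already present; 7 new (b, b, u, p, u, p, k)
  "kkpukb" → prefix "k" already present; 5 new (k, p, u, k, b)
  "kbuupubbkbp" → prefix "kb" already present; 9 new (u, u, p, u, b, b, k, b, p)
  "kbpkup" → prefix "kbpk" already present; 2 new (u, p)
  "kb" → prefix "kb" already present; 0 new (none)
  "ukpkbppbku" → 10 new (u, k, p, k, b, p, p, b, k, u)
  "ku" → prefix "ku" already present; 0 new (none)
  "kbkkpb" → prefix "kb" already present; 4 new (k, k, p, b)
  "kbbbpkpuu" → prefix "kb" already present; 7 new (b, b, p, k, p, u, u)
  "kbpkbkk" → prefix "kbpkb" already present; 2 new (k, k)
  "kbupkupubbk" → prefix "kbu" already present; 8 new (p, k, u, p, u, b, b, k)
  "kbpkupubbu" → prefix "kbpkup" already present; 4 new (u, b, b, u)
  "kkbup" → prefix "kk" already present; 3 new (b, u, p)
  "kbukpbpk" → prefix "kbu" already present; 5 new (k, p, b, p, k)
  "kbpkbubbk" → prefix "kbpkb" already present; 4 new (u, b, b, k)
  "kppup" → prefix "k" already present; 4 new (p, p, u, p)
  "uukbpubkb" → prefix "u" already present; 8 new (u, k, b, p, u, b, k, b)
Total nodes = 7 + 10 + 7 + 5 + 9 + 2 + 0 + 10 + 0 + 4 + 7 + 2 + 8 + 4 + 3 + 5 + 4 + 4 + 8 = 99

99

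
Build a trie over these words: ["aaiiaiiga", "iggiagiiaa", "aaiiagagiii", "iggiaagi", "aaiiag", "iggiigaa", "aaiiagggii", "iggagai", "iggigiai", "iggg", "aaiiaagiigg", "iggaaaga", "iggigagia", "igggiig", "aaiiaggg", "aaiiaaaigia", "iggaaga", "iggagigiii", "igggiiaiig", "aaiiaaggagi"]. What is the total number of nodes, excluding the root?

82

Trace insertions, counting only characters that open a new branch:
  "aaiiaiiga" → 9 new (a, a, i, i, a, i, i, g, a)
  "iggiagiiaa" → 10 new (i, g, g, i, a, g, i, i, a, a)
  "aaiiagagiii" → prefix "aaiia" already present; 6 new (g, a, g, i, i, i)
  "iggiaagi" → prefix "iggia" already present; 3 new (a, g, i)
  "aaiiag" → prefix "aaiiag" already present; 0 new (none)
  "iggiigaa" → prefix "iggi" already present; 4 new (i, g, a, a)
  "aaiiagggii" → prefix "aaiiag" already present; 4 new (g, g, i, i)
  "iggagai" → prefix "igg" already present; 4 new (a, g, a, i)
  "iggigiai" → prefix "iggi" already present; 4 new (g, i, a, i)
  "iggg" → prefix "igg" already present; 1 new (g)
  "aaiiaagiigg" → prefix "aaiia" already present; 6 new (a, g, i, i, g, g)
  "iggaaaga" → prefix "igga" already present; 4 new (a, a, g, a)
  "iggigagia" → prefix "iggig" already present; 4 new (a, g, i, a)
  "igggiig" → prefix "iggg" already present; 3 new (i, i, g)
  "aaiiaggg" → prefix "aaiiaggg" already present; 0 new (none)
  "aaiiaaaigia" → prefix "aaiiaa" already present; 5 new (a, i, g, i, a)
  "iggaaga" → prefix "iggaa" already present; 2 new (g, a)
  "iggagigiii" → prefix "iggag" already present; 5 new (i, g, i, i, i)
  "igggiiaiig" → prefix "igggii" already present; 4 new (a, i, i, g)
  "aaiiaaggagi" → prefix "aaiiaag" already present; 4 new (g, a, g, i)
Total nodes = 9 + 10 + 6 + 3 + 0 + 4 + 4 + 4 + 4 + 1 + 6 + 4 + 4 + 3 + 0 + 5 + 2 + 5 + 4 + 4 = 82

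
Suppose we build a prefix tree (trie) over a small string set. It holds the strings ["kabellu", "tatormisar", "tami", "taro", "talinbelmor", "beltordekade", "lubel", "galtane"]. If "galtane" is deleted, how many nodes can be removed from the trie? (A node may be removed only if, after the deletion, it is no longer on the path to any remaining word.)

7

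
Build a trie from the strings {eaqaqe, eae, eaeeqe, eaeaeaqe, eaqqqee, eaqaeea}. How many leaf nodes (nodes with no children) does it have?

Leaves are exactly the stored words that no other stored word extends.
Those words: "eaeaeaqe", "eaeeqe", "eaqaeea", "eaqaqe", "eaqqqee"
Leaf count: 5

5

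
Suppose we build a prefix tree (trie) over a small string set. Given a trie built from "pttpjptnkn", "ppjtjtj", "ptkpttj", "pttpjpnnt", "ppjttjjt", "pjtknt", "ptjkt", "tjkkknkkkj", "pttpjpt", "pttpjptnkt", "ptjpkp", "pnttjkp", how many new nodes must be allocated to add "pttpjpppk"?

3

The longest prefix of "pttpjpppk" already in the trie is "pttpjp" (length 6).
So 9 − 6 = 3 new nodes.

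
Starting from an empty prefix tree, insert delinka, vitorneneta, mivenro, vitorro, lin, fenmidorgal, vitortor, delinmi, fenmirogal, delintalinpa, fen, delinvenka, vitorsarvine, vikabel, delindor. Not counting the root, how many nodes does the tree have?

78

Count nodes per top-level branch (shared prefixes stored once):
  'd'-branch (delindor, delinka, delinmi, delintalinpa, delinvenka): 24 nodes
  'f'-branch (fen, fenmidorgal, fenmirogal): 16 nodes
  'l'-branch (lin): 3 nodes
  'm'-branch (mivenro): 7 nodes
  'v'-branch (vikabel, vitorneneta, vitorro, vitorsarvine, vitortor): 28 nodes
Sum: 78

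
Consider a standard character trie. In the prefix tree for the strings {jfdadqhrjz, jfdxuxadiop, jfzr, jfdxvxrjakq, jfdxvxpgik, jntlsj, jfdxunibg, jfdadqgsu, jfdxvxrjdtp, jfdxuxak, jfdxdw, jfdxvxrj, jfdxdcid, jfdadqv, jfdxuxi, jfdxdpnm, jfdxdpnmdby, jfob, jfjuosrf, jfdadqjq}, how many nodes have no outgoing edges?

18

Leaves are exactly the stored words that no other stored word extends.
Those words: "jfdadqgsu", "jfdadqhrjz", "jfdadqjq", "jfdadqv", "jfdxdcid", "jfdxdpnmdby", "jfdxdw", "jfdxunibg", "jfdxuxadiop", "jfdxuxak", "jfdxuxi", "jfdxvxpgik", "jfdxvxrjakq", "jfdxvxrjdtp", "jfjuosrf", "jfob", "jfzr", "jntlsj"
Leaf count: 18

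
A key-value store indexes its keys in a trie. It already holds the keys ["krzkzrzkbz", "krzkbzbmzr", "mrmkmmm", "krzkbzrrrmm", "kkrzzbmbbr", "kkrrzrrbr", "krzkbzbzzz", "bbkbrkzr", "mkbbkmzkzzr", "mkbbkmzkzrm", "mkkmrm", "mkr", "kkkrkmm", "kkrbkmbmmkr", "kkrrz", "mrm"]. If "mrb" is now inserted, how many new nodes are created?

1

Walking "mrb" from the root, the first 2 characters ("mr") follow existing edges; "b" is the first miss.
New nodes needed: |"mrb"| − 2 = 3 − 2 = 1.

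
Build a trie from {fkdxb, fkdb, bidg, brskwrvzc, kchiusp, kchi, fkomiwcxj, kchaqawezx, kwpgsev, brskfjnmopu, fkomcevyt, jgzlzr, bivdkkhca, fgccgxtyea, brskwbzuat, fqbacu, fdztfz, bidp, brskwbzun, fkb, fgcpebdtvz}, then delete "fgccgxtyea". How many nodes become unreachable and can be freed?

7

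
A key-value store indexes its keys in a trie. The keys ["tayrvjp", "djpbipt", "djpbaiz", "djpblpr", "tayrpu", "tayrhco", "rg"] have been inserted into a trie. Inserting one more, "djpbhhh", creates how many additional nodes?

3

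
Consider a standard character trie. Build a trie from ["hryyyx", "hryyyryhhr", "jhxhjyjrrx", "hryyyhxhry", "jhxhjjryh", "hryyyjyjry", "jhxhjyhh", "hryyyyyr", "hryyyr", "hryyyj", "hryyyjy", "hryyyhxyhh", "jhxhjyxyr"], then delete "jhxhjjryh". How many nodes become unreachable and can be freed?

A node on "jhxhjjryh"'s path can go only if nothing else ends at it or branches off below it.
The suffix "jryh" (4 nodes) is used only by "jhxhjjryh"; the node for "jhxhj" still has the child "y", so pruning stops there.
Nodes removed: 4

4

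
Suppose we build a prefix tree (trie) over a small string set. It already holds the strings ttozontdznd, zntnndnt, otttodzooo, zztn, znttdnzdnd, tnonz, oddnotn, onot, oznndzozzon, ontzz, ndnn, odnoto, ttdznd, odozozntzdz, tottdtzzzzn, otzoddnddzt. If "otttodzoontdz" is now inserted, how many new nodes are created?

4

The longest prefix of "otttodzoontdz" already in the trie is "otttodzoo" (length 9).
New nodes needed: |"otttodzoontdz"| − 9 = 13 − 9 = 4.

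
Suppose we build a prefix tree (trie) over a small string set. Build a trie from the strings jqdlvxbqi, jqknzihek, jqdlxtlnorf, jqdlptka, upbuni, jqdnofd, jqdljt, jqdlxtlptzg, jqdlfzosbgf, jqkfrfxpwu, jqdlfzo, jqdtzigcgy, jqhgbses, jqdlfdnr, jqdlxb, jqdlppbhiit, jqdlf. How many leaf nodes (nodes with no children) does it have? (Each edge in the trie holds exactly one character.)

15

Leaves are exactly the stored words that no other stored word extends.
Those words: "jqdlfdnr", "jqdlfzosbgf", "jqdljt", "jqdlppbhiit", "jqdlptka", "jqdlvxbqi", "jqdlxb", "jqdlxtlnorf", "jqdlxtlptzg", "jqdnofd", "jqdtzigcgy", "jqhgbses", "jqkfrfxpwu", "jqknzihek", "upbuni"
Leaf count: 15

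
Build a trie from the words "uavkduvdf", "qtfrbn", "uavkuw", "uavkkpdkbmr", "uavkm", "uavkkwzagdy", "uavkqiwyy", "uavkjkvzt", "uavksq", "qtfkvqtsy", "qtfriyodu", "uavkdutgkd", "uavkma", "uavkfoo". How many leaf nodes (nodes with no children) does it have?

Leaves are exactly the stored words that no other stored word extends.
Those words: "qtfkvqtsy", "qtfrbn", "qtfriyodu", "uavkdutgkd", "uavkduvdf", "uavkfoo", "uavkjkvzt", "uavkkpdkbmr", "uavkkwzagdy", "uavkma", "uavkqiwyy", "uavksq", "uavkuw"
Leaf count: 13

13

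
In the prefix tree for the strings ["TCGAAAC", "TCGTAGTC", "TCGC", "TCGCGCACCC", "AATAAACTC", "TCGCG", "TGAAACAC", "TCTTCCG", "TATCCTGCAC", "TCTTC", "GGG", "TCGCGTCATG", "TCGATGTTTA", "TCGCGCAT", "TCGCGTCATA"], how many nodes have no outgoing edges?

Leaves are exactly the stored words that no other stored word extends.
Those words: "AATAAACTC", "GGG", "TATCCTGCAC", "TCGAAAC", "TCGATGTTTA", "TCGCGCACCC", "TCGCGCAT", "TCGCGTCATA", "TCGCGTCATG", "TCGTAGTC", "TCTTCCG", "TGAAACAC"
Leaf count: 12

12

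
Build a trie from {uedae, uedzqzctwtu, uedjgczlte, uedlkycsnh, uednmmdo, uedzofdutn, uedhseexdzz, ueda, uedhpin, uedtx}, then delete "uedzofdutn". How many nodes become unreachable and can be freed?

A node on "uedzofdutn"'s path can go only if nothing else ends at it or branches off below it.
The suffix "ofdutn" (6 nodes) is used only by "uedzofdutn"; the node for "uedz" still has the child "q", so pruning stops there.
Nodes removed: 6

6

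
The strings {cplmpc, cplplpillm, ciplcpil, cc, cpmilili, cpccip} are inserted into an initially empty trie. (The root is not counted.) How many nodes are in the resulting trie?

Trie structure (* marks end of a word):
(root)
└─ c
   ├─ c *
   ├─ i
   │  └─ p
   │     └─ l
   │        └─ c
   │           └─ p
   │              └─ i
   │                 └─ l *
   └─ p
      ├─ c
      │  └─ c
      │     └─ i
      │        └─ p *
      ├─ l
      │  ├─ m
      │  │  └─ p
      │  │     └─ c *
      │  └─ p
      │     └─ l
      │        └─ p
      │           └─ i
      │              └─ l
      │                 └─ l
      │                    └─ m *
      └─ m
         └─ i
            └─ l
               └─ i
                  └─ l
                     └─ i *
Counting every labelled node above: 31.

31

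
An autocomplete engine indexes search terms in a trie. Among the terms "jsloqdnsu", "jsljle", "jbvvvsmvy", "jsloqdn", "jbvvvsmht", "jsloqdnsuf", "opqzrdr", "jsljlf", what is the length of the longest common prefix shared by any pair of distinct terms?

Equivalently: take the maximum, over all pairs, of their longest common prefix length.
e.g. "jsloqdnsu" and "jsloqdnsuf" share the prefix "jsloqdnsu" of length 9; no pair shares a longer one.
Longest shared-prefix length: 9

9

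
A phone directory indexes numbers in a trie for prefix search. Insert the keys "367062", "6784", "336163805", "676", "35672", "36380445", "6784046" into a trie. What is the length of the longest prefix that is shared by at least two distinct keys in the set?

4

Equivalently: take the maximum, over all pairs, of their longest common prefix length.
"6784" and "6784046" agree on "6784" (4 characters) before diverging; nothing deeper is shared.
Longest shared-prefix length: 4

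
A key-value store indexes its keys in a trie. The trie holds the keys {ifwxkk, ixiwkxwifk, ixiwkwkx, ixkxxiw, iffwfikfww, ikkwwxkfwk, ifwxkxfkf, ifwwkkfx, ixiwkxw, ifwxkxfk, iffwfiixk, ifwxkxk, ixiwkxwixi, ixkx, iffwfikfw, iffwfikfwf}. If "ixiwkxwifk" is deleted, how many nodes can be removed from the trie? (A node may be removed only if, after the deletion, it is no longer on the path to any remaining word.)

A node on "ixiwkxwifk"'s path can go only if nothing else ends at it or branches off below it.
The suffix "fk" (2 nodes) is used only by "ixiwkxwifk"; the node for "ixiwkxwi" still has the child "x", so pruning stops there.
Nodes removed: 2

2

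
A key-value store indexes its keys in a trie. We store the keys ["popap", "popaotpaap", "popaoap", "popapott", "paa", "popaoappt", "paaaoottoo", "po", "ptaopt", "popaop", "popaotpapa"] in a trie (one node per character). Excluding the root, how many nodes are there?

35

Insert word by word; a character creates a node only if that edge doesn't already exist:
  "popap" → 5 new (p, o, p, a, p)
  "popaotpaap" → prefix "popa" already present; 6 new (o, t, p, a, a, p)
  "popaoap" → prefix "popao" already present; 2 new (a, p)
  "popapott" → prefix "popap" already present; 3 new (o, t, t)
  "paa" → prefix "p" already present; 2 new (a, a)
  "popaoappt" → prefix "popaoap" already present; 2 new (p, t)
  "paaaoottoo" → prefix "paa" already present; 7 new (a, o, o, t, t, o, o)
  "po" → prefix "po" already present; 0 new (none)
  "ptaopt" → prefix "p" already present; 5 new (t, a, o, p, t)
  "popaop" → prefix "popao" already present; 1 new (p)
  "popaotpapa" → prefix "popaotpa" already present; 2 new (p, a)
Total nodes = 5 + 6 + 2 + 3 + 2 + 2 + 7 + 0 + 5 + 1 + 2 = 35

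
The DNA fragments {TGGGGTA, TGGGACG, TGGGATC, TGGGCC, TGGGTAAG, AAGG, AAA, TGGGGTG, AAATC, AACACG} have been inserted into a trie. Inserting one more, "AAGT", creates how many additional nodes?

1

Walking "AAGT" from the root, the first 3 characters ("AAG") follow existing edges; "T" is the first miss.
So 4 − 3 = 1 new nodes.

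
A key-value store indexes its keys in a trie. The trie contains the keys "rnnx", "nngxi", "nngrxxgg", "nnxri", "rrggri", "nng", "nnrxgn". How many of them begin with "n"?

5

Traverse to the node for "n", then collect every word in that subtree.
Matches: "nng", "nngrxxgg", "nngxi", "nnrxgn", "nnxri"
Count: 5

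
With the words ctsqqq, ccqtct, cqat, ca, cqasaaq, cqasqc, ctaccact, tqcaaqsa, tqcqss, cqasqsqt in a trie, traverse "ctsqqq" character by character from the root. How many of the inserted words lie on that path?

Walk "ctsqqq" from the root; an end-of-word marker is hit whenever a stored word is a prefix of "ctsqqq".
Prefixes of the query that are stored words: "ctsqqq"
Count: 1

1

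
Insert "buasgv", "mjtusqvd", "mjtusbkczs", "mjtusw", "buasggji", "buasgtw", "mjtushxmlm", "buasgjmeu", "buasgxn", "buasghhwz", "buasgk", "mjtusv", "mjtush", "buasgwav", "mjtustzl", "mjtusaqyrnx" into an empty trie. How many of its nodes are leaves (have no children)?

Leaves are exactly the stored words that no other stored word extends.
Those words: "buasggji", "buasghhwz", "buasgjmeu", "buasgk", "buasgtw", "buasgv", "buasgwav", "buasgxn", "mjtusaqyrnx", "mjtusbkczs", "mjtushxmlm", "mjtusqvd", "mjtustzl", "mjtusv", "mjtusw"
Leaf count: 15

15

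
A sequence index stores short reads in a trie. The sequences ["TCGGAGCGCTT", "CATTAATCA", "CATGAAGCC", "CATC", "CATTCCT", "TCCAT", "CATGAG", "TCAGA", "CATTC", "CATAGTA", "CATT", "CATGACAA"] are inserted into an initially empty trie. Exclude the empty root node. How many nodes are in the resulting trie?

44

Count nodes per top-level branch (shared prefixes stored once):
  'C'-branch (CATAGTA, CATC, CATGAAGCC, CATGACAA, CATGAG, CATT, CATTAATCA, CATTC, CATTCCT): 27 nodes
  'T'-branch (TCAGA, TCCAT, TCGGAGCGCTT): 17 nodes
Sum: 44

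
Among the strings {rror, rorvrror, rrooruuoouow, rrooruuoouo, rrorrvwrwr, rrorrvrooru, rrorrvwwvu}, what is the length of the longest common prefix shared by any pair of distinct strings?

The deepest shared node is where two words last agree before diverging.
"rrooruuoouo" and "rrooruuoouow" agree on "rrooruuoouo" (11 characters) before diverging; nothing deeper is shared.
Longest shared-prefix length: 11

11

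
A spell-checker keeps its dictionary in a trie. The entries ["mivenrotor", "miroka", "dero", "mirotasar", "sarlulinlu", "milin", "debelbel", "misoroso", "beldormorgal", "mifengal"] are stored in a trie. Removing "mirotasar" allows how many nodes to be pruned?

5

Walk "mirotasar" from the leaf back toward the root, removing each node that no remaining word uses.
The suffix "tasar" (5 nodes) is used only by "mirotasar"; the node for "miro" still has the child "k", so pruning stops there.
Nodes removed: 5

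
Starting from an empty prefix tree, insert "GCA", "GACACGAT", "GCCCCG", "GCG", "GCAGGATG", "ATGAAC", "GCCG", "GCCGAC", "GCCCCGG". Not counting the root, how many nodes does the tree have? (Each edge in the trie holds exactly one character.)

30

Trie structure (* marks end of a word):
(root)
├─ A
│  └─ T
│     └─ G
│        └─ A
│           └─ A
│              └─ C *
└─ G
   ├─ A
   │  └─ C
   │     └─ A
   │        └─ C
   │           └─ G
   │              └─ A
   │                 └─ T *
   └─ C
      ├─ A *
      │  └─ G
      │     └─ G
      │        └─ A
      │           └─ T
      │              └─ G *
      ├─ C
      │  ├─ C
      │  │  └─ C
      │  │     └─ G *
      │  │        └─ G *
      │  └─ G *
      │     └─ A
      │        └─ C *
      └─ G *
Counting every labelled node above: 30.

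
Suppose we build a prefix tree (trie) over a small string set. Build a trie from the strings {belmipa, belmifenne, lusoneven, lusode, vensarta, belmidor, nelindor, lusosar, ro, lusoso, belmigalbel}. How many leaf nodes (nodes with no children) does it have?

A leaf is a node with no children — equivalently, the end of a word that is not a proper prefix of any other stored word.
Those words: "belmidor", "belmifenne", "belmigalbel", "belmipa", "lusode", "lusoneven", "lusosar", "lusoso", "nelindor", "ro", "vensarta"
Leaf count: 11

11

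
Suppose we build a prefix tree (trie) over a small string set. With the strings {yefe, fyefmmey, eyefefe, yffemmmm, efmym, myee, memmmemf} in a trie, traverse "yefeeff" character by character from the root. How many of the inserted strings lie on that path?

1

Check each prefix of "yefeeff" against the stored set — each match is an end-marker on the path.
Prefixes of the query that are stored words: "yefe"
Count: 1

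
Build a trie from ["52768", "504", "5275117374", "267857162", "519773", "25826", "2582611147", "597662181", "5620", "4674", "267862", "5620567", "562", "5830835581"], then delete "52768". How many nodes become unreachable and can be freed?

Walk "52768" from the leaf back toward the root, removing each node that no remaining word uses.
The suffix "68" (2 nodes) is used only by "52768"; the node for "527" still has the child "5", so pruning stops there.
Nodes removed: 2

2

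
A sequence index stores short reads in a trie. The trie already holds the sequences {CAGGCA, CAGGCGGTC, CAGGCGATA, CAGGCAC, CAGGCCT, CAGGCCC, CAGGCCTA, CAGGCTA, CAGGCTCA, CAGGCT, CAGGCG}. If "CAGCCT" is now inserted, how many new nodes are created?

Walking "CAGCCT" from the root, the first 3 characters ("CAG") follow existing edges; "C" is the first miss.
New nodes needed: |"CAGCCT"| − 3 = 6 − 3 = 3.

3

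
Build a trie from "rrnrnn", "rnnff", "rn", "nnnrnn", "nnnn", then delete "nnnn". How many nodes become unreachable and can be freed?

1

Walk "nnnn" from the leaf back toward the root, removing each node that no remaining word uses.
The suffix "n" (1 node) is used only by "nnnn"; the node for "nnn" still has the child "r", so pruning stops there.
Nodes removed: 1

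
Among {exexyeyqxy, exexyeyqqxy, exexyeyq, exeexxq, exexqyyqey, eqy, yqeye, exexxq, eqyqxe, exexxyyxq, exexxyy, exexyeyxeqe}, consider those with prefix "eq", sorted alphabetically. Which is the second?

Filter for "eq…" and sort: "eqy", "eqyqxe"
Position 2: eqyqxe

eqyqxe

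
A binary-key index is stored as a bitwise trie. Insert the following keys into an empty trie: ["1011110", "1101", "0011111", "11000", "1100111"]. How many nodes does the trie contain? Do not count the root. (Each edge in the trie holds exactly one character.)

Insert word by word; a character creates a node only if that edge doesn't already exist:
  "1011110" → 7 new (1, 0, 1, 1, 1, 1, 0)
  "1101" → prefix "1" already present; 3 new (1, 0, 1)
  "0011111" → 7 new (0, 0, 1, 1, 1, 1, 1)
  "11000" → prefix "110" already present; 2 new (0, 0)
  "1100111" → prefix "1100" already present; 3 new (1, 1, 1)
Total nodes = 7 + 3 + 7 + 2 + 3 = 22

22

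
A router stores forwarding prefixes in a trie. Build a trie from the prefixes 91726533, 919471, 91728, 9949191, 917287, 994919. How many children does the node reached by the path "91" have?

Walk "91" from the root, arriving at one node.
Characters that immediately follow "91" among the stored strings: {7, 9}.
That node has 2 child edges.

2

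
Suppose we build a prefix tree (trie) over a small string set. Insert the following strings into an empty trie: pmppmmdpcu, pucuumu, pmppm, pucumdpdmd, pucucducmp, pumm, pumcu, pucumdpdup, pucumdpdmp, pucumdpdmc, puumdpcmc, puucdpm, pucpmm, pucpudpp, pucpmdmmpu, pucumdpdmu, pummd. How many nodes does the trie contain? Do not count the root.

Insert word by word; a character creates a node only if that edge doesn't already exist:
  "pmppmmdpcu" → 10 new (p, m, p, p, m, m, d, p, c, u)
  "pucuumu" → prefix "p" already present; 6 new (u, c, u, u, m, u)
  "pmppm" → prefix "pmppm" already present; 0 new (none)
  "pucumdpdmd" → prefix "pucu" already present; 6 new (m, d, p, d, m, d)
  "pucucducmp" → prefix "pucu" already present; 6 new (c, d, u, c, m, p)
  "pumm" → prefix "pu" already present; 2 new (m, m)
  "pumcu" → prefix "pum" already present; 2 new (c, u)
  "pucumdpdup" → prefix "pucumdpd" already present; 2 new (u, p)
  "pucumdpdmp" → prefix "pucumdpdm" already present; 1 new (p)
  "pucumdpdmc" → prefix "pucumdpdm" already present; 1 new (c)
  "puumdpcmc" → prefix "pu" already present; 7 new (u, m, d, p, c, m, c)
  "puucdpm" → prefix "puu" already present; 4 new (c, d, p, m)
  "pucpmm" → prefix "puc" already present; 3 new (p, m, m)
  "pucpudpp" → prefix "pucp" already present; 4 new (u, d, p, p)
  "pucpmdmmpu" → prefix "pucpm" already present; 5 new (d, m, m, p, u)
  "pucumdpdmu" → prefix "pucumdpdm" already present; 1 new (u)
  "pummd" → prefix "pumm" already present; 1 new (d)
Total nodes = 10 + 6 + 0 + 6 + 6 + 2 + 2 + 2 + 1 + 1 + 7 + 4 + 3 + 4 + 5 + 1 + 1 = 61

61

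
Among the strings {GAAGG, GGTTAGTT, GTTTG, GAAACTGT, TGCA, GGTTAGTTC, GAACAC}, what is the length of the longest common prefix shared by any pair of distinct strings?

Look for the deepest trie node that still has at least two words in its subtree.
"GGTTAGTT" and "GGTTAGTTC" agree on "GGTTAGTT" (8 characters) before diverging; nothing deeper is shared.
Longest shared-prefix length: 8

8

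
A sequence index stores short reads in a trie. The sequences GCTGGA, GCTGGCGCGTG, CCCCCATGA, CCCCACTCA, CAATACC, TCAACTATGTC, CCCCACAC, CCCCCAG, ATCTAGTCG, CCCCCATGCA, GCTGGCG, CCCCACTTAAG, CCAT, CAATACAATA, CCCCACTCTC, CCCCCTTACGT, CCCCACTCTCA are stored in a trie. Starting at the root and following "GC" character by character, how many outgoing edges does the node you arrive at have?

1

Walk "GC" from the root, arriving at one node.
Distinct next characters after "GC": T.
That node has 1 child edge.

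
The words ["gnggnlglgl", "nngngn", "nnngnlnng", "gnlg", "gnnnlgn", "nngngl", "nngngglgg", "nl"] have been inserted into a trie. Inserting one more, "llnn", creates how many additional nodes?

"llnn" shares no prefix with any stored word, so all 4 characters open new nodes.
4 − 0 = 4 new nodes.

4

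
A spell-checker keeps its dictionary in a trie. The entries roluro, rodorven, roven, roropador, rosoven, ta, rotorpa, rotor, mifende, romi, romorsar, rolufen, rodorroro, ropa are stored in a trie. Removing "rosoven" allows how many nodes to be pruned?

5

Walk "rosoven" from the leaf back toward the root, removing each node that no remaining word uses.
The suffix "soven" (5 nodes) is used only by "rosoven"; the node for "ro" still has the child "l", so pruning stops there.
Nodes removed: 5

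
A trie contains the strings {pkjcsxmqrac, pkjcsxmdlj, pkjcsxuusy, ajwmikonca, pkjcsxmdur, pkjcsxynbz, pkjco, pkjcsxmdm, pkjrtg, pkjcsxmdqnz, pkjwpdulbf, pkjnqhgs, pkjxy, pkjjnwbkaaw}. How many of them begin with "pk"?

13

Traverse to the node for "pk", then collect every word in that subtree.
Words under "pk": pkjco, pkjcsxmdlj, pkjcsxmdm, pkjcsxmdqnz, pkjcsxmdur, pkjcsxmqrac, pkjcsxuusy, pkjcsxynbz, pkjjnwbkaaw, pkjnqhgs, pkjrtg, pkjwpdulbf, pkjxy
Count: 13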